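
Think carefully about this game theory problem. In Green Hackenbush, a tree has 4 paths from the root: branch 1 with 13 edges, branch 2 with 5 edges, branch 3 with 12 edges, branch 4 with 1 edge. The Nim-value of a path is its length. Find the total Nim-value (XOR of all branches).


The tree has 4 branches from the ground vertex.
In Green Hackenbush, the Nim-value of a simple path of length k is k.
Branch 1: length 13, Nim-value = 13
Branch 2: length 5, Nim-value = 5
Branch 3: length 12, Nim-value = 12
Branch 4: length 1, Nim-value = 1
Total Nim-value = XOR of all branch values:
0 XOR 13 = 13
13 XOR 5 = 8
8 XOR 12 = 4
4 XOR 1 = 5
Nim-value of the tree = 5

5


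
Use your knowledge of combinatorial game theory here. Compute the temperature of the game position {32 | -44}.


The game is {32 | -44}, a switch {a | b} with numbers a > b.
Cooling {a | b} by t gives {a - t | b + t}, which stops being hot when a - t = b + t, i.e. at t = (a - b)/2. So the temperature of a switch is (a - b)/2.
Temperature = (Left option - Right option) / 2
= (32 - (-44)) / 2
= 76 / 2
= 38

38


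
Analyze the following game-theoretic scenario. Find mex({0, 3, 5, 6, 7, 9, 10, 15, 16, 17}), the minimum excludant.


Set = {0, 3, 5, 6, 7, 9, 10, 15, 16, 17}
0 is in the set.
1 is NOT in the set. This is the mex.
mex = 1

1


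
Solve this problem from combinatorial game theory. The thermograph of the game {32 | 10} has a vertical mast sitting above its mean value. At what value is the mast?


Game = {32 | 10}, a switch {a | b} with numbers a > b.
Its thermograph has left wall a - t and right wall b + t, which meet at t = (a - b)/2, where both equal (a + b)/2. So the mast (mean value) is at (a + b)/2.
Mean = (32 + (10))/2 = 42/2 = 21

21


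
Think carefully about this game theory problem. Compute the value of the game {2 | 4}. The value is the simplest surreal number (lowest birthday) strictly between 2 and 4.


Left options: {2}, max = 2
Right options: {4}, min = 4
All options are numbers and max(Left) < min(Right), so by the simplicity theorem the value is the simplest (earliest-born) number strictly between 2 and 4.
The only integer strictly between 2 and 4 is 3.
No non-integer in the interval can be simpler: if x is a non-integer in the interval, then floor(x) or ceil(x) also lies in the interval (the interval contains an integer), and both are proper prefixes of x's sign expansion, i.e. born earlier. So the game value is 3.
Game value = 3

3


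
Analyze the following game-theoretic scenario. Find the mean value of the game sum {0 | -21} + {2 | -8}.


G1 = {0 | -21}, G2 = {2 | -8}
Each is a switch {a | b} with numbers a > b; its mean value is (a + b)/2, and mean value is additive over game sums: m(G1 + G2) = m(G1) + m(G2).
Mean of G1 = (0 + (-21))/2 = -21/2 = -21/2
Mean of G2 = (2 + (-8))/2 = -6/2 = -3
Mean of G1 + G2 = -21/2 + -3 = -27/2

-27/2


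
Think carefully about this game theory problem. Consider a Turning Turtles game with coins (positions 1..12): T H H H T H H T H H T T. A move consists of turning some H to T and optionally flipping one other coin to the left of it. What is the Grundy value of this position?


Coins: T H H H T H H T H H T T
Key fact: a single head at position k behaves exactly like a Nim heap of size k (turning it to T and optionally flipping a coin at j < k corresponds to moving the heap from k to j, or to 0), and heads combine as a disjunctive sum (two heads at the same place would cancel, matching j XOR j = 0). So the Nim-value is the XOR of the 1-indexed positions of the heads.
Face-up positions (1-indexed): [2, 3, 4, 6, 7, 9, 10]
XOR 0 with 2: 0 XOR 2 = 2
XOR 2 with 3: 2 XOR 3 = 1
XOR 1 with 4: 1 XOR 4 = 5
XOR 5 with 6: 5 XOR 6 = 3
XOR 3 with 7: 3 XOR 7 = 4
XOR 4 with 9: 4 XOR 9 = 13
XOR 13 with 10: 13 XOR 10 = 7
Nim-value = 7

7


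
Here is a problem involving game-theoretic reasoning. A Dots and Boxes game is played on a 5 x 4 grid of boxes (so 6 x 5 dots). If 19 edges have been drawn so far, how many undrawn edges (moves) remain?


Grid: 5 x 4 boxes, i.e. 6 rows and 5 columns of dots.
Horizontal edges: (rows + 1) * cols = 6 * 4 = 24
Vertical edges: rows * (cols + 1) = 5 * 5 = 25
Total edges: 24 + 25 = 49
Edges drawn: 19
Remaining: 49 - 19 = 30

30


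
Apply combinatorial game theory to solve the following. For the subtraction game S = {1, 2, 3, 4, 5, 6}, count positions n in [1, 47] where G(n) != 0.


Subtraction set S = {1, 2, 3, 4, 5, 6}, so G(n) = n mod 7.
G(n) = 0 when n is a multiple of 7.
Multiples of 7 in [1, 47]: 6
N-positions (nonzero Grundy) = 47 - 6 = 41

41


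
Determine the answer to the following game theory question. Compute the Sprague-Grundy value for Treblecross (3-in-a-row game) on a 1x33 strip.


Treblecross: place X on empty cells; 3-in-a-row wins.
Playing within two cells of an existing X lets the opponent win at once, so sensible play treats the cells i-2..i+2 around each X as dead. The player left with no safe cell loses, so this is a normal-play take-away game on strips of safe cells.
Placing X at cell i (0-indexed) of a strip of k safe cells leaves independent strips of sizes max(0, i-2) and max(0, k-i-3). Hence G(k) = mex{ G(max(0,i-2)) XOR G(max(0,k-i-3)) : 0 <= i < k }, with G(0) = 0.
G(1): splits (0,0):0^0=0 -> mex({0}) = 1
G(2): splits (0,0):0^0=0 -> mex({0}) = 1
G(3): splits (0,0):0^0=0 -> mex({0}) = 1
G(4): splits (0,1):0^1=1 (0,0):0^0=0 -> mex({0, 1}) = 2
G(5): splits (0,2):0^1=1 (0,1):0^1=1 (0,0):0^0=0 -> mex({0, 1}) = 2
G(6) = mex({1}) = 0
G(7) = mex({0, 1, 2}) = 3
G(8) = mex({0, 1, 2}) = 3
G(9) = mex({0, 2}) = 1
G(10) = mex({0, 2, 3}) = 1
G(11) = mex({0, 3}) = 1
G(12) = mex({1, 3}) = 0
G(13) = mex({0, 1, 2, 3}) = 4
G(14) = mex({0, 1, 2}) = 3
G(15) = mex({0, 1, 2}) = 3
G(16) = mex({0, 1, 2, 4}) = 3
G(17) = mex({0, 1, 3, 4}) = 2
G(18) = mex({0, 1, 3, 4}) = 2
G(19) = mex({0, 1, 3, 5}) = 2
G(20) = mex({0, 1, 2, 3, 5}) = 4
G(21) = mex({0, 1, 2, 3, 5}) = 4
G(22) = mex({1, 2, 6}) = 0
G(23) = mex({0, 1, 2, 3, 4, 6}) = 5
G(24) = mex({0, 1, 2, 3, 4}) = 5
G(25) = mex({0, 1, 3, 4, 7}) = 2
G(26) = mex({0, 1, 3, 4, 5, 7}) = 2
G(27) = mex({0, 1, 3, 5}) = 2
G(28) = mex({0, 1, 2, 5}) = 3
G(29) = mex({0, 1, 2, 4, 5, 6}) = 3
G(30) = mex({1, 2, 4, 6}) = 0
G(31) = mex({0, 1, 2, 3, 4, 6}) = 5
G(32) = mex({1, 2, 3, 4, 7}) = 0
G(33) = mex({0, 3, 7}) = 1
Therefore G(33) = 1.

1


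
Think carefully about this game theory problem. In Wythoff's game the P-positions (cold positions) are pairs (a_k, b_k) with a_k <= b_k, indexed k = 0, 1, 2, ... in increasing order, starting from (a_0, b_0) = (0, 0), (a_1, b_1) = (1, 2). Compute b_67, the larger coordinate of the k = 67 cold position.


By Wythoff's theorem, a_k = floor(k * phi) and b_k = floor(k * phi^2) = a_k + k, where phi = (1 + sqrt(5))/2 is the golden ratio.
phi = (1 + sqrt(5))/2 = 1.618034
phi^2 = phi + 1 = 2.618034
k = 67
k * phi^2 = 67 * 2.618034 = 175.408277
b_67 = floor(k * phi^2) = 175 (check: a_67 + k = 108 + 67 = 175)

175


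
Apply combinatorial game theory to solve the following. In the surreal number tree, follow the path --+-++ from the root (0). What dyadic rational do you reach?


Sign expansion: --+-++
Rule: track bounds (lo, hi), initially (-inf, +inf). On '+', the current value becomes lo and we move to the simplest number in (value, hi): value + 1 if hi = +inf, otherwise the midpoint (value + hi)/2. On '-', the current value becomes hi and we move to value - 1 if lo = -inf, otherwise the midpoint (lo + value)/2.
Start at 0.
Step 1: sign = -, move left. Bounds: (-inf, 0). Value = -1
Step 2: sign = -, move left. Bounds: (-inf, -1). Value = -2
Step 3: sign = +, move right. Bounds: (-2, -1). Value = -3/2
Step 4: sign = -, move left. Bounds: (-2, -3/2). Value = -7/4
Step 5: sign = +, move right. Bounds: (-7/4, -3/2). Value = -13/8
Step 6: sign = +, move right. Bounds: (-13/8, -3/2). Value = -25/16
The surreal number with sign expansion --+-++ is -25/16.

-25/16


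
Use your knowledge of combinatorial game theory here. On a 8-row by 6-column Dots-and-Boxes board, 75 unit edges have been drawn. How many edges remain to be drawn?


Grid: 8 x 6 boxes, i.e. 9 rows and 7 columns of dots.
Horizontal edges: (rows + 1) * cols = 9 * 6 = 54
Vertical edges: rows * (cols + 1) = 8 * 7 = 56
Total edges: 54 + 56 = 110
Edges drawn: 75
Remaining: 110 - 75 = 35

35


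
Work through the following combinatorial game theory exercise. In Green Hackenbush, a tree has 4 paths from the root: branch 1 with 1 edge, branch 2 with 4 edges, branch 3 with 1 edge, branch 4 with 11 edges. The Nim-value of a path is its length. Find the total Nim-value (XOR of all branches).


The tree has 4 branches from the ground vertex.
In Green Hackenbush, the Nim-value of a simple path of length k is k.
Branch 1: length 1, Nim-value = 1
Branch 2: length 4, Nim-value = 4
Branch 3: length 1, Nim-value = 1
Branch 4: length 11, Nim-value = 11
Total Nim-value = XOR of all branch values:
0 XOR 1 = 1
1 XOR 4 = 5
5 XOR 1 = 4
4 XOR 11 = 15
Nim-value of the tree = 15

15


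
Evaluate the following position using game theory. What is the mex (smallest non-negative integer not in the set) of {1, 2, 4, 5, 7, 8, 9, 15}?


Set = {1, 2, 4, 5, 7, 8, 9, 15}
0 is NOT in the set. This is the mex.
mex = 0

0


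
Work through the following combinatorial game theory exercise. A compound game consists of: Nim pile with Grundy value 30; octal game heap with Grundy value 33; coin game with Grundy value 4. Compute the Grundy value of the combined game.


By the Sprague-Grundy theorem, the Grundy value of a sum of games is the XOR of individual Grundy values.
Nim pile: Grundy value = 30. Running XOR: 0 XOR 30 = 30
octal game heap: Grundy value = 33. Running XOR: 30 XOR 33 = 63
coin game: Grundy value = 4. Running XOR: 63 XOR 4 = 59
The combined Grundy value is 59.

59


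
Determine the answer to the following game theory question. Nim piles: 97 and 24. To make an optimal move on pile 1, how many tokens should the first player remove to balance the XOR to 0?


Piles: 97 and 24
Current XOR: 97 XOR 24 = 121 (non-zero, so this is an N-position).
To make the XOR zero, we need to find a move that balances the piles.
For pile 1 (size 97): target = 97 XOR 121 = 24
We reduce pile 1 from 97 to 24.
Tokens removed: 97 - 24 = 73
Verification: 24 XOR 24 = 0

73


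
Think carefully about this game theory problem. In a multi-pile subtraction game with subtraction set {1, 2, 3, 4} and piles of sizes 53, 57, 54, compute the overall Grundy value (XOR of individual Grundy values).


Subtraction set: {1, 2, 3, 4}
For this subtraction set, G(n) = n mod 5 (period = max + 1 = 5).
Pile 1 (size 53): G(53) = 53 mod 5 = 3
Pile 2 (size 57): G(57) = 57 mod 5 = 2
Pile 3 (size 54): G(54) = 54 mod 5 = 4
Total Grundy value = XOR of all: 3 XOR 2 XOR 4 = 5

5


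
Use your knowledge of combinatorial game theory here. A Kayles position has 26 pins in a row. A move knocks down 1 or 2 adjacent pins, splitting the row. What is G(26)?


Kayles: a move removes 1 or 2 adjacent pins from a contiguous row.
Removing pins from a row of k leaves two independent rows (a, b) with a + b = k - 1 (one pin) or a + b = k - 2 (two pins); an end removal gives a = 0.
By Sprague-Grundy, G(k) = mex{ G(a) XOR G(b) } over all these splits. G(0) = 0.
G(1): splits (0,0):0^0=0 -> mex({0}) = 1
G(2): splits (0,1):0^1=1 (0,0):0^0=0 -> mex({0, 1}) = 2
G(3): splits (0,2):0^2=2 (1,1):1^1=0 (0,1):0^1=1 -> mex({0, 1, 2}) = 3
G(4): splits (0,3):0^3=3 (1,2):1^2=3 (0,2):0^2=2 (1,1):1^1=0 -> mex({0, 2, 3}) = 1
G(5): splits (0,4):0^1=1 (1,3):1^3=2 (2,2):2^2=0 (0,3):0^3=3 (1,2):1^2=3 -> mex({0, 1, 2, 3}) = 4
G(6) = mex({0, 1, 2, 4}) = 3
G(7) = mex({0, 1, 3, 4, 5}) = 2
G(8) = mex({0, 2, 3, 5, 6}) = 1
G(9) = mex({0, 1, 2, 3, 6, 7}) = 4
G(10) = mex({0, 1, 3, 4, 5, 7}) = 2
G(11) = mex({0, 1, 2, 3, 4, 5}) = 6
G(12) = mex({0, 1, 2, 3, 5, 6, 7}) = 4
G(13) = mex({0, 2, 3, 4, 6, 7}) = 1
G(14) = mex({0, 1, 4, 5, 6, 7}) = 2
G(15) = mex({0, 1, 2, 3, 4, 5, 6}) = 7
G(16) = mex({0, 2, 3, 5, 6, 7}) = 1
G(17) = mex({0, 1, 2, 3, 5, 6, 7}) = 4
G(18) = mex({0, 1, 2, 4, 5, 6}) = 3
G(19) = mex({0, 1, 3, 4, 5, 7}) = 2
G(20) = mex({0, 2, 3, 4, 5, 6, 7}) = 1
G(21) = mex({0, 1, 2, 3, 5, 6, 7}) = 4
G(22) = mex({0, 1, 2, 3, 4, 5, 7}) = 6
G(23) = mex({0, 1, 2, 3, 4, 5, 6}) = 7
G(24) = mex({0, 1, 2, 3, 5, 6, 7}) = 4
G(25) = mex({0, 2, 3, 4, 6, 7}) = 1
G(26) = mex({0, 1, 3, 4, 5, 6, 7}) = 2
Therefore G(26) = 2.

2


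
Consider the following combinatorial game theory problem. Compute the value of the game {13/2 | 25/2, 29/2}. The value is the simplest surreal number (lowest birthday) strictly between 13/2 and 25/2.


Left options: {13/2}, max = 13/2
Right options: {25/2, 29/2}, min = 25/2
All options are numbers and max(Left) < min(Right), so by the simplicity theorem the value is the simplest (earliest-born) number strictly between 13/2 and 25/2.
Integers 7 through 12 all lie strictly between 13/2 and 25/2.
Among integers, the simplest (lowest birthday = smallest |n|; 0 is born on day 0, +-n on day n) is 7.
No non-integer in the interval can be simpler: if x is a non-integer in the interval, then floor(x) or ceil(x) also lies in the interval (the interval contains an integer), and both are proper prefixes of x's sign expansion, i.e. born earlier. So the game value is 7.
Game value = 7

7


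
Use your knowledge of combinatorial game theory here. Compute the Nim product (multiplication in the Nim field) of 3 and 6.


Nim multiplication is bilinear over XOR: (u XOR v) * w = (u*w) XOR (v*w).
So we split each operand into its bit components and XOR the pairwise Nim products.
3 = 1 + 2 (as XOR of powers of 2).
6 = 2 + 4 (as XOR of powers of 2).
Using the standard Nim-product table on single bits:
  2*2 = 3,   2*4 = 8,   2*8 = 12,
  4*4 = 6,   4*8 = 11,  8*8 = 13,
and  1*x = x (identity), k*l = l*k (commutative).
Pairwise Nim products:
  1 * 2 = 2
  1 * 4 = 4
  2 * 2 = 3
  2 * 4 = 8
XOR them: 2 XOR 4 XOR 3 XOR 8 = 13.
Result: 3 * 6 = 13 (in Nim).

13


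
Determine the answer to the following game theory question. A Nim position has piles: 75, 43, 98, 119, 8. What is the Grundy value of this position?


We need the XOR (exclusive or) of all pile sizes.
After XOR-ing pile 1 (size 75): 0 XOR 75 = 75
After XOR-ing pile 2 (size 43): 75 XOR 43 = 96
After XOR-ing pile 3 (size 98): 96 XOR 98 = 2
After XOR-ing pile 4 (size 119): 2 XOR 119 = 117
After XOR-ing pile 5 (size 8): 117 XOR 8 = 125
The Nim-value of this position is 125.

125


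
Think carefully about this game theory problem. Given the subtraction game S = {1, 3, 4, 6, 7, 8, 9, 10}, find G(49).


The subtraction set is S = {1, 3, 4, 6, 7, 8, 9, 10}.
G(k) = mex{ G(k - s) : s in S, s <= k }. We compute iteratively: G(0) = 0.
G(1) = mex({0}) = 1
G(2) = mex({1}) = 0
G(3) = mex({0}) = 1
G(4) = mex({0, 1}) = 2
G(5) = mex({0, 1, 2}) = 3
G(6) = mex({0, 1, 3}) = 2
G(7) = mex({0, 1, 2}) = 3
G(8) = mex({0, 1, 2, 3}) = 4
G(9) = mex({0, 1, 2, 3, 4}) = 5
G(10) = mex({0, 1, 2, 3, 5}) = 4
G(11) = mex({0, 1, 2, 3, 4}) = 5
G(12) = mex({0, 1, 2, 3, 4, 5}) = 6
G(13) = mex({1, 2, 3, 4, 5, 6}) = 0
G(14) = mex({0, 2, 3, 4, 5}) = 1
G(15) = mex({1, 2, 3, 4, 5, 6}) = 0
G(16) = mex({0, 2, 3, 4, 5, 6}) = 1
G(17) = mex({0, 1, 3, 4, 5}) = 2
G(18) = mex({0, 1, 2, 4, 5, 6}) = 3
G(19) = mex({0, 1, 3, 4, 5, 6}) = 2
G(20) = mex({0, 1, 2, 4, 5, 6}) = 3
G(21) = mex({0, 1, 2, 3, 5, 6}) = 4
G(22) = mex({0, 1, 2, 3, 4, 6}) = 5
Observe that G(13)..G(22) = 0, 1, 0, 1, 2, 3, 2, 3, 4, 5 repeats G(0)..G(9) = 0, 1, 0, 1, 2, 3, 2, 3, 4, 5.
For k >= max(S) = 10, G(k) is determined by the previous 10 values G(k-10)..G(k-1); a window of 10 consecutive values has recurred shifted by 13, so by induction G(k + 13) = G(k) for all k >= 0: the sequence is periodic from the start with period 13.
One period: G(0..12) = 0, 1, 0, 1, 2, 3, 2, 3, 4, 5, 4, 5, 6.
49 mod 13 = 10, so G(49) = G(10) = 4.

4


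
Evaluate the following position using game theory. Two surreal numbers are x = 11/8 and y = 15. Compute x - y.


x = 11/8, y = 15
Converting to common denominator: 8
x = 11/8, y = 120/8
x - y = 11/8 - 15 = -109/8

-109/8


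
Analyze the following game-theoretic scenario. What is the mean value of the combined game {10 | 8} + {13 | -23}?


G1 = {10 | 8}, G2 = {13 | -23}
Each is a switch {a | b} with numbers a > b; its mean value is (a + b)/2, and mean value is additive over game sums: m(G1 + G2) = m(G1) + m(G2).
Mean of G1 = (10 + (8))/2 = 18/2 = 9
Mean of G2 = (13 + (-23))/2 = -10/2 = -5
Mean of G1 + G2 = 9 + -5 = 4

4


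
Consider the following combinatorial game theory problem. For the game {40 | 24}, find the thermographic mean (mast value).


Game = {40 | 24}, a switch {a | b} with numbers a > b.
Its thermograph has left wall a - t and right wall b + t, which meet at t = (a - b)/2, where both equal (a + b)/2. So the mast (mean value) is at (a + b)/2.
Mean = (40 + (24))/2 = 64/2 = 32

32


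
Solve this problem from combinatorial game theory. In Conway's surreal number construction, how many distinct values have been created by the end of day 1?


Day 0: {|} = 0 is born. Count = 1.
Day n: the number of surreal numbers born by day n is 2^(n+1) - 1.
By day 0: 2^1 - 1 = 1
By day 1: 2^2 - 1 = 3
By day 1: 3 surreal numbers.

3


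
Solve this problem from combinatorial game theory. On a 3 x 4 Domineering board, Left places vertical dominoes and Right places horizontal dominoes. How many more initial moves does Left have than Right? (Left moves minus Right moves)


Board is 3 x 4 (rows x cols).
Left (vertical) placements: (rows-1) * cols = 2 * 4 = 8
Right (horizontal) placements: rows * (cols-1) = 3 * 3 = 9
Advantage = Left - Right = 8 - 9 = -1

-1


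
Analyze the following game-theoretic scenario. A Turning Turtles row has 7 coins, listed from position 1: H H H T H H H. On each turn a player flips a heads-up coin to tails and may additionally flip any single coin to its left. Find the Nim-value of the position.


Coins: H H H T H H H
Key fact: a single head at position k behaves exactly like a Nim heap of size k (turning it to T and optionally flipping a coin at j < k corresponds to moving the heap from k to j, or to 0), and heads combine as a disjunctive sum (two heads at the same place would cancel, matching j XOR j = 0). So the Nim-value is the XOR of the 1-indexed positions of the heads.
Face-up positions (1-indexed): [1, 2, 3, 5, 6, 7]
XOR 0 with 1: 0 XOR 1 = 1
XOR 1 with 2: 1 XOR 2 = 3
XOR 3 with 3: 3 XOR 3 = 0
XOR 0 with 5: 0 XOR 5 = 5
XOR 5 with 6: 5 XOR 6 = 3
XOR 3 with 7: 3 XOR 7 = 4
Nim-value = 4

4


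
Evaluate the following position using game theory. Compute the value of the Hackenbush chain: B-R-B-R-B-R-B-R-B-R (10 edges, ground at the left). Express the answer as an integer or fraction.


Edges (from ground): B-R-B-R-B-R-B-R-B-R
By Berlekamp's sign-expansion rule, a Blue-Red Hackenbush stalk has the value of the surreal number whose sign sequence is the edge sequence with B -> + and R -> -.
Sign sequence: +-+-+-+-+-
Trace the sign expansion in the surreal number tree, starting from 0:
Edge 1: B (sign +) -> bounds (0, +inf), value = 1
Edge 2: R (sign -) -> bounds (0, 1), value = 1/2
Edge 3: B (sign +) -> bounds (1/2, 1), value = 3/4
Edge 4: R (sign -) -> bounds (1/2, 3/4), value = 5/8
Edge 5: B (sign +) -> bounds (5/8, 3/4), value = 11/16
Edge 6: R (sign -) -> bounds (5/8, 11/16), value = 21/32
Edge 7: B (sign +) -> bounds (21/32, 11/16), value = 43/64
Edge 8: R (sign -) -> bounds (21/32, 43/64), value = 85/128
Edge 9: B (sign +) -> bounds (85/128, 43/64), value = 171/256
Edge 10: R (sign -) -> bounds (85/128, 171/256), value = 341/512
Game value = 341/512

341/512


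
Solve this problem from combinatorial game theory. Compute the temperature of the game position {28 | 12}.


The game is {28 | 12}, a switch {a | b} with numbers a > b.
Cooling {a | b} by t gives {a - t | b + t}, which stops being hot when a - t = b + t, i.e. at t = (a - b)/2. So the temperature of a switch is (a - b)/2.
Temperature = (Left option - Right option) / 2
= (28 - (12)) / 2
= 16 / 2
= 8

8


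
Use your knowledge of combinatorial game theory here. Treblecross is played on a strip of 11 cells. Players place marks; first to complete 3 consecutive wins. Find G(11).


Treblecross: place X on empty cells; 3-in-a-row wins.
Playing within two cells of an existing X lets the opponent win at once, so sensible play treats the cells i-2..i+2 around each X as dead. The player left with no safe cell loses, so this is a normal-play take-away game on strips of safe cells.
Placing X at cell i (0-indexed) of a strip of k safe cells leaves independent strips of sizes max(0, i-2) and max(0, k-i-3). Hence G(k) = mex{ G(max(0,i-2)) XOR G(max(0,k-i-3)) : 0 <= i < k }, with G(0) = 0.
G(1): splits (0,0):0^0=0 -> mex({0}) = 1
G(2): splits (0,0):0^0=0 -> mex({0}) = 1
G(3): splits (0,0):0^0=0 -> mex({0}) = 1
G(4): splits (0,1):0^1=1 (0,0):0^0=0 -> mex({0, 1}) = 2
G(5): splits (0,2):0^1=1 (0,1):0^1=1 (0,0):0^0=0 -> mex({0, 1}) = 2
G(6) = mex({1}) = 0
G(7) = mex({0, 1, 2}) = 3
G(8) = mex({0, 1, 2}) = 3
G(9) = mex({0, 2}) = 1
G(10) = mex({0, 2, 3}) = 1
G(11) = mex({0, 3}) = 1
Therefore G(11) = 1.

1


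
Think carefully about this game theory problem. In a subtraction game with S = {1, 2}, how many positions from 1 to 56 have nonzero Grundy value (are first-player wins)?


Subtraction set S = {1, 2}, so G(n) = n mod 3.
G(n) = 0 when n is a multiple of 3.
Multiples of 3 in [1, 56]: 18
N-positions (nonzero Grundy) = 56 - 18 = 38

38


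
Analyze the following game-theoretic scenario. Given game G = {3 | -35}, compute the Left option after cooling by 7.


Original game: {3 | -35} (a switch {a | b} with a > b).
Cooling by t (for t below the temperature (a - b)/2 = 19) taxes each move by t: {a | b} cooled by t is {a - t | b + t}.
Cooling amount: t = 7
Cooled Left option: 3 - 7 = -4
Cooled Right option: -35 + 7 = -28
Cooled game: {-4 | -28}
Left option = -4

-4


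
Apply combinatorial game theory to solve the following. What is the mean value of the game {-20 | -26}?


Game = {-20 | -26}, a switch {a | b} with numbers a > b.
Its thermograph has left wall a - t and right wall b + t, which meet at t = (a - b)/2, where both equal (a + b)/2. So the mast (mean value) is at (a + b)/2.
Mean = (-20 + (-26))/2 = -46/2 = -23

-23


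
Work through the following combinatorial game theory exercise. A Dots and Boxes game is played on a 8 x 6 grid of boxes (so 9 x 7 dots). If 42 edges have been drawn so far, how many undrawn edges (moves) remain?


Grid: 8 x 6 boxes, i.e. 9 rows and 7 columns of dots.
Horizontal edges: (rows + 1) * cols = 9 * 6 = 54
Vertical edges: rows * (cols + 1) = 8 * 7 = 56
Total edges: 54 + 56 = 110
Edges drawn: 42
Remaining: 110 - 42 = 68

68


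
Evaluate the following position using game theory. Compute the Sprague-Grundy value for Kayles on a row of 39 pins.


Kayles: a move removes 1 or 2 adjacent pins from a contiguous row.
Removing pins from a row of k leaves two independent rows (a, b) with a + b = k - 1 (one pin) or a + b = k - 2 (two pins); an end removal gives a = 0.
By Sprague-Grundy, G(k) = mex{ G(a) XOR G(b) } over all these splits. G(0) = 0.
G(1): splits (0,0):0^0=0 -> mex({0}) = 1
G(2): splits (0,1):0^1=1 (0,0):0^0=0 -> mex({0, 1}) = 2
G(3): splits (0,2):0^2=2 (1,1):1^1=0 (0,1):0^1=1 -> mex({0, 1, 2}) = 3
G(4): splits (0,3):0^3=3 (1,2):1^2=3 (0,2):0^2=2 (1,1):1^1=0 -> mex({0, 2, 3}) = 1
G(5): splits (0,4):0^1=1 (1,3):1^3=2 (2,2):2^2=0 (0,3):0^3=3 (1,2):1^2=3 -> mex({0, 1, 2, 3}) = 4
G(6) = mex({0, 1, 2, 4}) = 3
G(7) = mex({0, 1, 3, 4, 5}) = 2
G(8) = mex({0, 2, 3, 5, 6}) = 1
G(9) = mex({0, 1, 2, 3, 6, 7}) = 4
G(10) = mex({0, 1, 3, 4, 5, 7}) = 2
G(11) = mex({0, 1, 2, 3, 4, 5}) = 6
G(12) = mex({0, 1, 2, 3, 5, 6, 7}) = 4
G(13) = mex({0, 2, 3, 4, 6, 7}) = 1
G(14) = mex({0, 1, 4, 5, 6, 7}) = 2
G(15) = mex({0, 1, 2, 3, 4, 5, 6}) = 7
G(16) = mex({0, 2, 3, 5, 6, 7}) = 1
G(17) = mex({0, 1, 2, 3, 5, 6, 7}) = 4
G(18) = mex({0, 1, 2, 4, 5, 6}) = 3
G(19) = mex({0, 1, 3, 4, 5, 7}) = 2
G(20) = mex({0, 2, 3, 4, 5, 6, 7}) = 1
G(21) = mex({0, 1, 2, 3, 5, 6, 7}) = 4
G(22) = mex({0, 1, 2, 3, 4, 5, 7}) = 6
G(23) = mex({0, 1, 2, 3, 4, 5, 6}) = 7
G(24) = mex({0, 1, 2, 3, 5, 6, 7}) = 4
G(25) = mex({0, 2, 3, 4, 6, 7}) = 1
G(26) = mex({0, 1, 3, 4, 5, 6, 7}) = 2
G(27) = mex({0, 1, 2, 3, 4, 5, 6, 7}) = 8
G(28) = mex({0, 1, 2, 3, 4, 6, 7, 8}) = 5
G(29) = mex({0, 1, 2, 3, 5, 6, 7, 8, 9}) = 4
G(30) = mex({0, 1, 2, 3, 4, 5, 6, 9, 10}) = 7
G(31) = mex({0, 1, 3, 4, 5, 7, 10, 11}) = 2
G(32) = mex({0, 2, 3, 4, 5, 6, 7, 9, 11}) = 1
G(33) = mex({0, 1, 2, 3, 4, 5, 6, 7, 9, 12}) = 8
G(34) = mex({0, 1, 2, 3, 4, 5, 7, 8, 11, 12}) = 6
G(35) = mex({0, 1, 2, 3, 4, 5, 6, 8, 9, 10, 11}) = 7
G(36) = mex({0, 1, 2, 3, 5, 6, 7, 9, 10}) = 4
G(37) = mex({0, 2, 3, 4, 6, 7, 9, 10, 11, 12}) = 1
G(38) = mex({0, 1, 3, 4, 5, 6, 7, 9, 10, 11, 12}) = 2
G(39) = mex({0, 1, 2, 4, 5, 6, 7, 9, 10, 12, 14}) = 3
Therefore G(39) = 3.

3


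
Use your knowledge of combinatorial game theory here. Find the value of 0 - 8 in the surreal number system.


x = 0, y = 8
x - y = 0 - 8 = -8

-8


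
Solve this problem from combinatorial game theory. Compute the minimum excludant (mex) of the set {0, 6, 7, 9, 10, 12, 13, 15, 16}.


Set = {0, 6, 7, 9, 10, 12, 13, 15, 16}
0 is in the set.
1 is NOT in the set. This is the mex.
mex = 1

1


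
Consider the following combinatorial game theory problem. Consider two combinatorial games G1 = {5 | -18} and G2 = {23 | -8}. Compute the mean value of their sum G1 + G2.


G1 = {5 | -18}, G2 = {23 | -8}
Each is a switch {a | b} with numbers a > b; its mean value is (a + b)/2, and mean value is additive over game sums: m(G1 + G2) = m(G1) + m(G2).
Mean of G1 = (5 + (-18))/2 = -13/2 = -13/2
Mean of G2 = (23 + (-8))/2 = 15/2 = 15/2
Mean of G1 + G2 = -13/2 + 15/2 = 1

1


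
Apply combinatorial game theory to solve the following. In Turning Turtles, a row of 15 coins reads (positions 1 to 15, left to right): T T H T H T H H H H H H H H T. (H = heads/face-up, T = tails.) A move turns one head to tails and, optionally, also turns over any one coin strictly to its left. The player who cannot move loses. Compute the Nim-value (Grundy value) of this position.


Coins: T T H T H T H H H H H H H H T
Key fact: a single head at position k behaves exactly like a Nim heap of size k (turning it to T and optionally flipping a coin at j < k corresponds to moving the heap from k to j, or to 0), and heads combine as a disjunctive sum (two heads at the same place would cancel, matching j XOR j = 0). So the Nim-value is the XOR of the 1-indexed positions of the heads.
Face-up positions (1-indexed): [3, 5, 7, 8, 9, 10, 11, 12, 13, 14]
XOR 0 with 3: 0 XOR 3 = 3
XOR 3 with 5: 3 XOR 5 = 6
XOR 6 with 7: 6 XOR 7 = 1
XOR 1 with 8: 1 XOR 8 = 9
XOR 9 with 9: 9 XOR 9 = 0
XOR 0 with 10: 0 XOR 10 = 10
XOR 10 with 11: 10 XOR 11 = 1
XOR 1 with 12: 1 XOR 12 = 13
XOR 13 with 13: 13 XOR 13 = 0
XOR 0 with 14: 0 XOR 14 = 14
Nim-value = 14

14


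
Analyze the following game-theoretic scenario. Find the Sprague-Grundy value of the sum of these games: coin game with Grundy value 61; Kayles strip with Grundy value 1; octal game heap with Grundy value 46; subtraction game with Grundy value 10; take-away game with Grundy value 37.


By the Sprague-Grundy theorem, the Grundy value of a sum of games is the XOR of individual Grundy values.
coin game: Grundy value = 61. Running XOR: 0 XOR 61 = 61
Kayles strip: Grundy value = 1. Running XOR: 61 XOR 1 = 60
octal game heap: Grundy value = 46. Running XOR: 60 XOR 46 = 18
subtraction game: Grundy value = 10. Running XOR: 18 XOR 10 = 24
take-away game: Grundy value = 37. Running XOR: 24 XOR 37 = 61
The combined Grundy value is 61.

61


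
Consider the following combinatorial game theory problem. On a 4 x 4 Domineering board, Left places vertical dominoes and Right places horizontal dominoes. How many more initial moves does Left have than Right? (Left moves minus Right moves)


Board is 4 x 4 (rows x cols).
Left (vertical) placements: (rows-1) * cols = 3 * 4 = 12
Right (horizontal) placements: rows * (cols-1) = 4 * 3 = 12
Advantage = Left - Right = 12 - 12 = 0

0


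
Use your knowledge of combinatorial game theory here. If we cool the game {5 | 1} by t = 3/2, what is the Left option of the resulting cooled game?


Original game: {5 | 1} (a switch {a | b} with a > b).
Cooling by t (for t below the temperature (a - b)/2 = 2) taxes each move by t: {a | b} cooled by t is {a - t | b + t}.
Cooling amount: t = 3/2
Cooled Left option: 5 - 3/2 = 7/2
Cooled Right option: 1 + 3/2 = 5/2
Cooled game: {7/2 | 5/2}
Left option = 7/2

7/2


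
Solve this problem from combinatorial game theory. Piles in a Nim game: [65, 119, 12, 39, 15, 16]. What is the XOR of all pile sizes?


We need the XOR (exclusive or) of all pile sizes.
After XOR-ing pile 1 (size 65): 0 XOR 65 = 65
After XOR-ing pile 2 (size 119): 65 XOR 119 = 54
After XOR-ing pile 3 (size 12): 54 XOR 12 = 58
After XOR-ing pile 4 (size 39): 58 XOR 39 = 29
After XOR-ing pile 5 (size 15): 29 XOR 15 = 18
After XOR-ing pile 6 (size 16): 18 XOR 16 = 2
The Nim-value of this position is 2.

2


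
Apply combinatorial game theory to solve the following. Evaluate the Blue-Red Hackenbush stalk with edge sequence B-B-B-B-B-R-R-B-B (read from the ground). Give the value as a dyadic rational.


Edges (from ground): B-B-B-B-B-R-R-B-B
By Berlekamp's sign-expansion rule, a Blue-Red Hackenbush stalk has the value of the surreal number whose sign sequence is the edge sequence with B -> + and R -> -.
Sign sequence: +++++--++
Trace the sign expansion in the surreal number tree, starting from 0:
Edge 1: B (sign +) -> bounds (0, +inf), value = 1
Edge 2: B (sign +) -> bounds (1, +inf), value = 2
Edge 3: B (sign +) -> bounds (2, +inf), value = 3
Edge 4: B (sign +) -> bounds (3, +inf), value = 4
Edge 5: B (sign +) -> bounds (4, +inf), value = 5
Edge 6: R (sign -) -> bounds (4, 5), value = 9/2
Edge 7: R (sign -) -> bounds (4, 9/2), value = 17/4
Edge 8: B (sign +) -> bounds (17/4, 9/2), value = 35/8
Edge 9: B (sign +) -> bounds (35/8, 9/2), value = 71/16
Game value = 71/16

71/16


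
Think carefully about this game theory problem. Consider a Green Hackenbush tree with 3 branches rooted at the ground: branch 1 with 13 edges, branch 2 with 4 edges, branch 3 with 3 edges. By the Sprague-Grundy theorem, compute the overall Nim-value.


The tree has 3 branches from the ground vertex.
In Green Hackenbush, the Nim-value of a simple path of length k is k.
Branch 1: length 13, Nim-value = 13
Branch 2: length 4, Nim-value = 4
Branch 3: length 3, Nim-value = 3
Total Nim-value = XOR of all branch values:
0 XOR 13 = 13
13 XOR 4 = 9
9 XOR 3 = 10
Nim-value of the tree = 10

10


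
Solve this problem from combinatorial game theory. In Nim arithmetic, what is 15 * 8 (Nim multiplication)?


Nim multiplication is bilinear over XOR: (u XOR v) * w = (u*w) XOR (v*w).
So we split each operand into its bit components and XOR the pairwise Nim products.
15 = 1 + 2 + 4 + 8 (as XOR of powers of 2).
8 = 8 (as XOR of powers of 2).
Using the standard Nim-product table on single bits:
  2*2 = 3,   2*4 = 8,   2*8 = 12,
  4*4 = 6,   4*8 = 11,  8*8 = 13,
and  1*x = x (identity), k*l = l*k (commutative).
Pairwise Nim products:
  1 * 8 = 8
  2 * 8 = 12
  4 * 8 = 11
  8 * 8 = 13
XOR them: 8 XOR 12 XOR 11 XOR 13 = 2.
Result: 15 * 8 = 2 (in Nim).

2


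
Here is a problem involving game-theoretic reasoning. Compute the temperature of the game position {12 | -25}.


The game is {12 | -25}, a switch {a | b} with numbers a > b.
Cooling {a | b} by t gives {a - t | b + t}, which stops being hot when a - t = b + t, i.e. at t = (a - b)/2. So the temperature of a switch is (a - b)/2.
Temperature = (Left option - Right option) / 2
= (12 - (-25)) / 2
= 37 / 2
= 37/2

37/2


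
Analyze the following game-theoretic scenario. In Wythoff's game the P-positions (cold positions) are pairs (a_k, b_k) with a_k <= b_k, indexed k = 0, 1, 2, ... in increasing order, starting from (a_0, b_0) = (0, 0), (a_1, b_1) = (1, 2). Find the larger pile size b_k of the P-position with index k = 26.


By Wythoff's theorem, a_k = floor(k * phi) and b_k = floor(k * phi^2) = a_k + k, where phi = (1 + sqrt(5))/2 is the golden ratio.
phi = (1 + sqrt(5))/2 = 1.618034
phi^2 = phi + 1 = 2.618034
k = 26
k * phi^2 = 26 * 2.618034 = 68.068884
b_26 = floor(k * phi^2) = 68 (check: a_26 + k = 42 + 26 = 68)

68


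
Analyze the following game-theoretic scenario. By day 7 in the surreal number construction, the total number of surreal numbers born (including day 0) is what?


Day 0: {|} = 0 is born. Count = 1.
Day n: the number of surreal numbers born by day n is 2^(n+1) - 1.
By day 0: 2^1 - 1 = 1
By day 1: 2^2 - 1 = 3
By day 2: 2^3 - 1 = 7
By day 3: 2^4 - 1 = 15
By day 4: 2^5 - 1 = 31
By day 5: 2^6 - 1 = 63
By day 6: 2^7 - 1 = 127
By day 7: 2^8 - 1 = 255
By day 7: 255 surreal numbers.

255


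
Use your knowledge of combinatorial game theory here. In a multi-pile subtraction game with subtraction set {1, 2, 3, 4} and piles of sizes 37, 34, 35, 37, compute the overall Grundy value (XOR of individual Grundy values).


Subtraction set: {1, 2, 3, 4}
For this subtraction set, G(n) = n mod 5 (period = max + 1 = 5).
Pile 1 (size 37): G(37) = 37 mod 5 = 2
Pile 2 (size 34): G(34) = 34 mod 5 = 4
Pile 3 (size 35): G(35) = 35 mod 5 = 0
Pile 4 (size 37): G(37) = 37 mod 5 = 2
Total Grundy value = XOR of all: 2 XOR 4 XOR 0 XOR 2 = 4

4


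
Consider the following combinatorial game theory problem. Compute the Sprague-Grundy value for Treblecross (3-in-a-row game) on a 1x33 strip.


Treblecross: place X on empty cells; 3-in-a-row wins.
Playing within two cells of an existing X lets the opponent win at once, so sensible play treats the cells i-2..i+2 around each X as dead. The player left with no safe cell loses, so this is a normal-play take-away game on strips of safe cells.
Placing X at cell i (0-indexed) of a strip of k safe cells leaves independent strips of sizes max(0, i-2) and max(0, k-i-3). Hence G(k) = mex{ G(max(0,i-2)) XOR G(max(0,k-i-3)) : 0 <= i < k }, with G(0) = 0.
G(1): splits (0,0):0^0=0 -> mex({0}) = 1
G(2): splits (0,0):0^0=0 -> mex({0}) = 1
G(3): splits (0,0):0^0=0 -> mex({0}) = 1
G(4): splits (0,1):0^1=1 (0,0):0^0=0 -> mex({0, 1}) = 2
G(5): splits (0,2):0^1=1 (0,1):0^1=1 (0,0):0^0=0 -> mex({0, 1}) = 2
G(6) = mex({1}) = 0
G(7) = mex({0, 1, 2}) = 3
G(8) = mex({0, 1, 2}) = 3
G(9) = mex({0, 2}) = 1
G(10) = mex({0, 2, 3}) = 1
G(11) = mex({0, 3}) = 1
G(12) = mex({1, 3}) = 0
G(13) = mex({0, 1, 2, 3}) = 4
G(14) = mex({0, 1, 2}) = 3
G(15) = mex({0, 1, 2}) = 3
G(16) = mex({0, 1, 2, 4}) = 3
G(17) = mex({0, 1, 3, 4}) = 2
G(18) = mex({0, 1, 3, 4}) = 2
G(19) = mex({0, 1, 3, 5}) = 2
G(20) = mex({0, 1, 2, 3, 5}) = 4
G(21) = mex({0, 1, 2, 3, 5}) = 4
G(22) = mex({1, 2, 6}) = 0
G(23) = mex({0, 1, 2, 3, 4, 6}) = 5
G(24) = mex({0, 1, 2, 3, 4}) = 5
G(25) = mex({0, 1, 3, 4, 7}) = 2
G(26) = mex({0, 1, 3, 4, 5, 7}) = 2
G(27) = mex({0, 1, 3, 5}) = 2
G(28) = mex({0, 1, 2, 5}) = 3
G(29) = mex({0, 1, 2, 4, 5, 6}) = 3
G(30) = mex({1, 2, 4, 6}) = 0
G(31) = mex({0, 1, 2, 3, 4, 6}) = 5
G(32) = mex({1, 2, 3, 4, 7}) = 0
G(33) = mex({0, 3, 7}) = 1
Therefore G(33) = 1.

1


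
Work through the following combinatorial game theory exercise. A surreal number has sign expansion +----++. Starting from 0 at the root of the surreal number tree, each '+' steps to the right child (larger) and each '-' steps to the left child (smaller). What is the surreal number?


Sign expansion: +----++
Rule: track bounds (lo, hi), initially (-inf, +inf). On '+', the current value becomes lo and we move to the simplest number in (value, hi): value + 1 if hi = +inf, otherwise the midpoint (value + hi)/2. On '-', the current value becomes hi and we move to value - 1 if lo = -inf, otherwise the midpoint (lo + value)/2.
Start at 0.
Step 1: sign = +, move right. Bounds: (0, +inf). Value = 1
Step 2: sign = -, move left. Bounds: (0, 1). Value = 1/2
Step 3: sign = -, move left. Bounds: (0, 1/2). Value = 1/4
Step 4: sign = -, move left. Bounds: (0, 1/4). Value = 1/8
Step 5: sign = -, move left. Bounds: (0, 1/8). Value = 1/16
Step 6: sign = +, move right. Bounds: (1/16, 1/8). Value = 3/32
Step 7: sign = +, move right. Bounds: (3/32, 1/8). Value = 7/64
The surreal number with sign expansion +----++ is 7/64.

7/64


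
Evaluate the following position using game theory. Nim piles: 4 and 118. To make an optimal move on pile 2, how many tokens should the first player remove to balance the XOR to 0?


Piles: 4 and 118
Current XOR: 4 XOR 118 = 114 (non-zero, so this is an N-position).
To make the XOR zero, we need to find a move that balances the piles.
For pile 2 (size 118): target = 118 XOR 114 = 4
We reduce pile 2 from 118 to 4.
Tokens removed: 118 - 4 = 114
Verification: 4 XOR 4 = 0

114


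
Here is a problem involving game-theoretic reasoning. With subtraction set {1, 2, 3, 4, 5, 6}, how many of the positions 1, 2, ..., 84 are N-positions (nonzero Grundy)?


Subtraction set S = {1, 2, 3, 4, 5, 6}, so G(n) = n mod 7.
G(n) = 0 when n is a multiple of 7.
Multiples of 7 in [1, 84]: 12
N-positions (nonzero Grundy) = 84 - 12 = 72

72


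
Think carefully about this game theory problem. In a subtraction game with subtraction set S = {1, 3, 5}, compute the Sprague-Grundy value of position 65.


The subtraction set is S = {1, 3, 5}.
G(k) = mex{ G(k - s) : s in S, s <= k }. We compute iteratively: G(0) = 0.
G(1) = mex({0}) = 1
G(2) = mex({1}) = 0
G(3) = mex({0}) = 1
G(4) = mex({1}) = 0
G(5) = mex({0}) = 1
G(6) = mex({1}) = 0
Observe that G(2)..G(6) = 0, 1, 0, 1, 0 repeats G(0)..G(4) = 0, 1, 0, 1, 0.
For k >= max(S) = 5, G(k) is determined by the previous 5 values G(k-5)..G(k-1); a window of 5 consecutive values has recurred shifted by 2, so by induction G(k + 2) = G(k) for all k >= 0: the sequence is periodic from the start with period 2.
One period: G(0..1) = 0, 1.
65 mod 2 = 1, so G(65) = G(1) = 1.

1


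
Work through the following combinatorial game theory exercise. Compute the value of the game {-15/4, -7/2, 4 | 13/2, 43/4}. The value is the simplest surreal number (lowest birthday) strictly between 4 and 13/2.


Left options: {-15/4, -7/2, 4}, max = 4
Right options: {13/2, 43/4}, min = 13/2
All options are numbers and max(Left) < min(Right), so by the simplicity theorem the value is the simplest (earliest-born) number strictly between 4 and 13/2.
Integers 5 through 6 all lie strictly between 4 and 13/2.
Among integers, the simplest (lowest birthday = smallest |n|; 0 is born on day 0, +-n on day n) is 5.
No non-integer in the interval can be simpler: if x is a non-integer in the interval, then floor(x) or ceil(x) also lies in the interval (the interval contains an integer), and both are proper prefixes of x's sign expansion, i.e. born earlier. So the game value is 5.
Game value = 5

5


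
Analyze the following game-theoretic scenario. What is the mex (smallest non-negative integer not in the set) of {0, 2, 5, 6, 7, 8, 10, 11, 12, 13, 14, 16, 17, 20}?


Set = {0, 2, 5, 6, 7, 8, 10, 11, 12, 13, 14, 16, 17, 20}
0 is in the set.
1 is NOT in the set. This is the mex.
mex = 1

1


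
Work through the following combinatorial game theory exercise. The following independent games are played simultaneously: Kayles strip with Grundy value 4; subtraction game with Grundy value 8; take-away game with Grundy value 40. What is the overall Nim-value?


By the Sprague-Grundy theorem, the Grundy value of a sum of games is the XOR of individual Grundy values.
Kayles strip: Grundy value = 4. Running XOR: 0 XOR 4 = 4
subtraction game: Grundy value = 8. Running XOR: 4 XOR 8 = 12
take-away game: Grundy value = 40. Running XOR: 12 XOR 40 = 36
The combined Grundy value is 36.

36


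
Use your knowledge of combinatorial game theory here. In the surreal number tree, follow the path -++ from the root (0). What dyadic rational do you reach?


Sign expansion: -++
Rule: track bounds (lo, hi), initially (-inf, +inf). On '+', the current value becomes lo and we move to the simplest number in (value, hi): value + 1 if hi = +inf, otherwise the midpoint (value + hi)/2. On '-', the current value becomes hi and we move to value - 1 if lo = -inf, otherwise the midpoint (lo + value)/2.
Start at 0.
Step 1: sign = -, move left. Bounds: (-inf, 0). Value = -1
Step 2: sign = +, move right. Bounds: (-1, 0). Value = -1/2
Step 3: sign = +, move right. Bounds: (-1/2, 0). Value = -1/4
The surreal number with sign expansion -++ is -1/4.

-1/4
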